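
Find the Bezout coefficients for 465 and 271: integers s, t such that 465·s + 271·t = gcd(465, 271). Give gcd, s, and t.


Euclidean algorithm on (465, 271) — divide until remainder is 0:
  465 = 1 · 271 + 194
  271 = 1 · 194 + 77
  194 = 2 · 77 + 40
  77 = 1 · 40 + 37
  40 = 1 · 37 + 3
  37 = 12 · 3 + 1
  3 = 3 · 1 + 0
gcd(465, 271) = 1.
Track Bezout coefficients alongside the remainders: start with r₀ = 465 = a·1 + b·0 (s = 1, t = 0) and r₁ = 271 = a·0 + b·1 (s = 0, t = 1); each new remainder r_{k+1} = r_{k-1} − q_k·r_k inherits s_{k+1} = s_{k-1} − q_k·s_k, t_{k+1} = t_{k-1} − q_k·t_k, so r_k = a·s_k + b·t_k at every step:
  q = 1: r = 194, s = 1 − 1·0 = 1, t = 0 − 1·1 = -1  (check: 465·1 + 271·(-1) = 194)
  q = 1: r = 77, s = 0 − 1·1 = -1, t = 1 − 1·(-1) = 2  (check: 465·(-1) + 271·2 = 77)
  q = 2: r = 40, s = 1 − 2·(-1) = 3, t = -1 − 2·2 = -5  (check: 465·3 + 271·(-5) = 40)
  q = 1: r = 37, s = -1 − 1·3 = -4, t = 2 − 1·(-5) = 7  (check: 465·(-4) + 271·7 = 37)
  q = 1: r = 3, s = 3 − 1·(-4) = 7, t = -5 − 1·7 = -12  (check: 465·7 + 271·(-12) = 3)
  q = 12: r = 1, s = -4 − 12·7 = -88, t = 7 − 12·(-12) = 151  (check: 465·(-88) + 271·151 = 1)
The row with r = 1 (the gcd) gives the Bezout coefficients s = -88, t = 151.
Result: 465 · (-88) + 271 · (151) = 1.

gcd(465, 271) = 1; s = -88, t = 151 (check: 465·(-88) + 271·151 = 1).


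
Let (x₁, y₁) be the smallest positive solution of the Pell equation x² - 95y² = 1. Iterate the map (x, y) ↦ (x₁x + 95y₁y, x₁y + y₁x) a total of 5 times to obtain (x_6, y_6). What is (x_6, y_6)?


Step 1: Find the fundamental solution (x₁, y₁) of x² - 95y² = 1.
  Expand √95 as a continued fraction. a₀ = ⌊√95⌋ = 9; iterate m_{k+1} = d_k·a_k − m_k, d_{k+1} = (95 − m_{k+1}²)/d_k, a_{k+1} = ⌊(a₀ + m_{k+1})/d_{k+1}⌋ (starting m₀ = 0, d₀ = 1), with convergents p_k = a_k·p_{k-1} + p_{k-2}, q_k = a_k·q_{k-1} + q_{k-2} (p₋₁ = 1, q₋₁ = 0):
  k = 0: a₀ = 9; p₀/q₀ = 9/1; p₀² − 95·q₀² = 81 − 95 = -14.
  k = 1: m = 9, d = 14, a = ⌊(9 + 9)/14⌋ = 1; p/q = (1·9 + 1)/(1·1 + 0) = 10/1; p² − 95·q² = 100 − 95 = 5.
  k = 2: m = 5, d = 5, a = ⌊(9 + 5)/5⌋ = 2; p/q = (2·10 + 9)/(2·1 + 1) = 29/3; p² − 95·q² = 841 − 855 = -14.
  k = 3: m = 5, d = 14, a = ⌊(9 + 5)/14⌋ = 1; p/q = (1·29 + 10)/(1·3 + 1) = 39/4; p² − 95·q² = 1521 − 1520 = 1.
  The first convergent with p² − 95·q² = 1 gives the fundamental solution (x₁, y₁) = (39, 4).
Step 2: Apply the recurrence (x_{n+1}, y_{n+1}) = (x₁x_n + 95y₁y_n, x₁y_n + y₁x_n) repeatedly.
  From (x_1, y_1) = (39, 4): x_2 = 39·39 + 95·4·4 = 3041; y_2 = 39·4 + 4·39 = 312.
  From (x_2, y_2) = (3041, 312): x_3 = 39·3041 + 95·4·312 = 237159; y_3 = 39·312 + 4·3041 = 24332.
  From (x_3, y_3) = (237159, 24332): x_4 = 39·237159 + 95·4·24332 = 18495361; y_4 = 39·24332 + 4·237159 = 1897584.
  From (x_4, y_4) = (18495361, 1897584): x_5 = 39·18495361 + 95·4·1897584 = 1442400999; y_5 = 39·1897584 + 4·18495361 = 147987220.
  From (x_5, y_5) = (1442400999, 147987220): x_6 = 39·1442400999 + 95·4·147987220 = 112488782561; y_6 = 39·147987220 + 4·1442400999 = 11541105576.
Step 3: Verify x_6² - 95·y_6² = 12653726202055937718721 - 12653726202055937718720 = 1 (should be 1). ✓

(x_1, y_1) = (39, 4); (x_6, y_6) = (112488782561, 11541105576).


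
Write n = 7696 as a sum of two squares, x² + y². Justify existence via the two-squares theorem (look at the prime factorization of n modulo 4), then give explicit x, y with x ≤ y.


Step 1: Factor n = 7696 = 2^4 · 13 · 37.
Step 2: Check the mod-4 condition on each prime factor: 2 = 2 (special); 13 ≡ 1 (mod 4), exponent 1; 37 ≡ 1 (mod 4), exponent 1.
All primes ≡ 3 (mod 4) appear to even exponent (or don't appear), so by the two-squares theorem n IS expressible as a sum of two squares.
Step 3: Build a representation. Group n = k² · m with k = 4 and m = 13 · 37 = 481 (a product of primes ≡ 1 (mod 4)); a representation of m scales to one of n via (k·x)² + (k·y)² = k²(x² + y²). Each prime p ≡ 1 (mod 4) is itself a sum of two squares; find a² by testing p − a² for a perfect square:
  13: 13 − 1² = 12, 13 − 2² = 9 = 3² ⇒ 13 = 2² + 3².
  37: 37 − 1² = 36 = 6² ⇒ 37 = 1² + 6².
  Combine using the Brahmagupta–Fibonacci identity (a² + b²)(c² + d²) = (ac − bd)² + (ad + bc)² = (ac + bd)² + (ad − bc)²:
  13 · 37 = 481: from (2² + 3²)(1² + 6²), take (2·1 − 3·6, 2·6 + 3·1) = (2 − 18, 12 + 3) = (-16, 15); dropping signs (only squares matter) gives (16, 15); check 16² + 15² = 256 + 225 = 481 ✓.
  Scale by k = 4: (4·16, 4·15) = (64, 60).
Step 4: Order so x ≤ y and verify: 60² + 64² = 3600 + 4096 = 7696 = n. ✓

n = 7696 = 60² + 64² (one valid representation with x ≤ y).


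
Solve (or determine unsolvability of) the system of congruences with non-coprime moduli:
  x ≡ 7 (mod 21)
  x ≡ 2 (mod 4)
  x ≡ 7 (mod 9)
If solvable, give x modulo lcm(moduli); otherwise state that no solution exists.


Moduli 21, 4, 9 are not pairwise coprime, so CRT works modulo lcm(m_i) when all pairwise compatibility conditions hold.
Pairwise compatibility: gcd(m_i, m_j) must divide a_i - a_j for every pair.
Merge one congruence at a time:
  Start: x ≡ 7 (mod 21).
  Combine with x ≡ 2 (mod 4): gcd(21, 4) = 1; 2 - 7 = -5, which IS divisible by 1, so compatible.
    Write x = 7 + 21·t and substitute into x ≡ 2 (mod 4): 21·t ≡ 2 − 7 = -5 (mod 4).
    Reduce coefficients mod 4: 1·t ≡ 3 (mod 4).
    So t ≡ 3 (mod 4).
    Then x = 7 + 21·3 = 70, valid modulo lcm(21, 4) = 84: x ≡ 70 (mod 84).
  Combine with x ≡ 7 (mod 9): gcd(84, 9) = 3; 7 - 70 = -63, which IS divisible by 3, so compatible.
    Write x = 70 + 84·t and substitute into x ≡ 7 (mod 9): 84·t ≡ 7 − 70 = -63 (mod 9).
    Divide the congruence (and modulus) by g = 3: 28·t ≡ -21 (mod 3).
    Reduce coefficients mod 3: 1·t ≡ 0 (mod 3).
    So t ≡ 0 (mod 3).
    Then x = 70 + 84·0 = 70, valid modulo lcm(84, 9) = 252: x ≡ 70 (mod 252).
Verify: 70 mod 21 = 7, 70 mod 4 = 2, 70 mod 9 = 7.

x ≡ 70 (mod 252).


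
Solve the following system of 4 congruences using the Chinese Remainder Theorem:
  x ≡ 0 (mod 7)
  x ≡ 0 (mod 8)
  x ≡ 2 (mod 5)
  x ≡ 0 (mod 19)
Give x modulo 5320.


Product of moduli M = 7 · 8 · 5 · 19 = 5320.
Merge one congruence at a time:
  Start: x ≡ 0 (mod 7).
  Combine with x ≡ 0 (mod 8); new modulus lcm = 56.
    Write x = 0 + 7·t and substitute into x ≡ 0 (mod 8): 7·t ≡ 0 − 0 = 0 (mod 8).
    The inverse of 7 mod 8 is 7 (since 7·7 = 49 = 6·8 + 1), so t ≡ 7·0 = 0 ≡ 0 (mod 8).
    Then x = 0 + 7·0 = 0, valid modulo lcm(7, 8) = 56: x ≡ 0 (mod 56).
  Combine with x ≡ 2 (mod 5); new modulus lcm = 280.
    Write x = 0 + 56·t and substitute into x ≡ 2 (mod 5): 56·t ≡ 2 − 0 = 2 (mod 5).
    Reduce coefficients mod 5: 1·t ≡ 2 (mod 5).
    So t ≡ 2 (mod 5).
    Then x = 0 + 56·2 = 112, valid modulo lcm(56, 5) = 280: x ≡ 112 (mod 280).
  Combine with x ≡ 0 (mod 19); new modulus lcm = 5320.
    Write x = 112 + 280·t and substitute into x ≡ 0 (mod 19): 280·t ≡ 0 − 112 = -112 (mod 19).
    Reduce coefficients mod 19: 14·t ≡ 2 (mod 19).
    The inverse of 14 mod 19 is 15 (since 14·15 = 210 = 11·19 + 1), so t ≡ 15·2 = 30 ≡ 11 (mod 19).
    Then x = 112 + 280·11 = 3192, valid modulo lcm(280, 19) = 5320: x ≡ 3192 (mod 5320).
Verify against each original: 3192 mod 7 = 0, 3192 mod 8 = 0, 3192 mod 5 = 2, 3192 mod 19 = 0.

x ≡ 3192 (mod 5320).


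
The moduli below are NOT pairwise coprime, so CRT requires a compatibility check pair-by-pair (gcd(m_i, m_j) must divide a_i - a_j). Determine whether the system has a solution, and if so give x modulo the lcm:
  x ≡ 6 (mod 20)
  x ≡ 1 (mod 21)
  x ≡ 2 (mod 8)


Moduli 20, 21, 8 are not pairwise coprime, so CRT works modulo lcm(m_i) when all pairwise compatibility conditions hold.
Pairwise compatibility: gcd(m_i, m_j) must divide a_i - a_j for every pair.
Merge one congruence at a time:
  Start: x ≡ 6 (mod 20).
  Combine with x ≡ 1 (mod 21): gcd(20, 21) = 1; 1 - 6 = -5, which IS divisible by 1, so compatible.
    Write x = 6 + 20·t and substitute into x ≡ 1 (mod 21): 20·t ≡ 1 − 6 = -5 (mod 21).
    Reduce coefficients mod 21: 20·t ≡ 16 (mod 21).
    The inverse of 20 mod 21 is 20 (since 20·20 = 400 = 19·21 + 1), so t ≡ 20·16 = 320 ≡ 5 (mod 21).
    Then x = 6 + 20·5 = 106, valid modulo lcm(20, 21) = 420: x ≡ 106 (mod 420).
  Combine with x ≡ 2 (mod 8): gcd(420, 8) = 4; 2 - 106 = -104, which IS divisible by 4, so compatible.
    Write x = 106 + 420·t and substitute into x ≡ 2 (mod 8): 420·t ≡ 2 − 106 = -104 (mod 8).
    Divide the congruence (and modulus) by g = 4: 105·t ≡ -26 (mod 2).
    Reduce coefficients mod 2: 1·t ≡ 0 (mod 2).
    So t ≡ 0 (mod 2).
    Then x = 106 + 420·0 = 106, valid modulo lcm(420, 8) = 840: x ≡ 106 (mod 840).
Verify: 106 mod 20 = 6, 106 mod 21 = 1, 106 mod 8 = 2.

x ≡ 106 (mod 840).


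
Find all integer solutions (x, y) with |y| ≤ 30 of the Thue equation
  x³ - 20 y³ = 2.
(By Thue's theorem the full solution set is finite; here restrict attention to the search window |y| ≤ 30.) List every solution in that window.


The equation is x³ - 20y³ = 2. For fixed y, x³ = 20·y³ + 2, so a solution requires the RHS to be a perfect cube.
Strategy: iterate y from -30 to 30, compute RHS = 20·y³ + 2, and check whether it is a (positive or negative) perfect cube.
Check small values of y:
  y = 0: RHS = 2 is not a perfect cube.
  y = 1: RHS = 22 is not a perfect cube.
  y = -1: RHS = -18 is not a perfect cube.
  y = 2: RHS = 162 is not a perfect cube.
  y = -2: RHS = -158 is not a perfect cube.
  y = 3: RHS = 542 is not a perfect cube.
  y = -3: RHS = -538 is not a perfect cube.
Continuing the search up to |y| = 30 finds no solutions either.
No (x, y) in the scanned range satisfies the equation.

No integer solutions with |y| ≤ 30.


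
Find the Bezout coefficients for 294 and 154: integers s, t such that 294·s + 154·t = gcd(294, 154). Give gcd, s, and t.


Euclidean algorithm on (294, 154) — divide until remainder is 0:
  294 = 1 · 154 + 140
  154 = 1 · 140 + 14
  140 = 10 · 14 + 0
gcd(294, 154) = 14.
Track Bezout coefficients alongside the remainders: start with r₀ = 294 = a·1 + b·0 (s = 1, t = 0) and r₁ = 154 = a·0 + b·1 (s = 0, t = 1); each new remainder r_{k+1} = r_{k-1} − q_k·r_k inherits s_{k+1} = s_{k-1} − q_k·s_k, t_{k+1} = t_{k-1} − q_k·t_k, so r_k = a·s_k + b·t_k at every step:
  q = 1: r = 140, s = 1 − 1·0 = 1, t = 0 − 1·1 = -1  (check: 294·1 + 154·(-1) = 140)
  q = 1: r = 14, s = 0 − 1·1 = -1, t = 1 − 1·(-1) = 2  (check: 294·(-1) + 154·2 = 14)
The row with r = 14 (the gcd) gives the Bezout coefficients s = -1, t = 2.
Result: 294 · (-1) + 154 · (2) = 14.

gcd(294, 154) = 14; s = -1, t = 2 (check: 294·(-1) + 154·2 = 14).


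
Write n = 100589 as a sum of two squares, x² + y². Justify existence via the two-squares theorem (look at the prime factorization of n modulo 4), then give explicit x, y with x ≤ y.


Step 1: Factor n = 100589 = 17 · 61 · 97.
Step 2: Check the mod-4 condition on each prime factor: 17 ≡ 1 (mod 4), exponent 1; 61 ≡ 1 (mod 4), exponent 1; 97 ≡ 1 (mod 4), exponent 1.
All primes ≡ 3 (mod 4) appear to even exponent (or don't appear), so by the two-squares theorem n IS expressible as a sum of two squares.
Step 3: Build a representation. Here n = 17 · 61 · 97 is a product of primes ≡ 1 (mod 4). Each prime p ≡ 1 (mod 4) is itself a sum of two squares; find a² by testing p − a² for a perfect square:
  17: 17 − 1² = 16 = 4² ⇒ 17 = 1² + 4².
  61: 61 − 1² = 60, 61 − 2² = 57, 61 − 3² = 52, 61 − 4² = 45, 61 − 5² = 36 = 6² ⇒ 61 = 5² + 6².
  97: 97 − 1² = 96, 97 − 2² = 93, 97 − 3² = 88, 97 − 4² = 81 = 9² ⇒ 97 = 4² + 9².
  Combine using the Brahmagupta–Fibonacci identity (a² + b²)(c² + d²) = (ac − bd)² + (ad + bc)² = (ac + bd)² + (ad − bc)²:
  17 · 61 = 1037: from (1² + 4²)(5² + 6²), take (1·5 − 4·6, 1·6 + 4·5) = (5 − 24, 6 + 20) = (-19, 26); dropping signs (only squares matter) gives (19, 26); check 19² + 26² = 361 + 676 = 1037 ✓.
  1037 · 97 = 100589: from (19² + 26²)(4² + 9²), take (19·4 − 26·9, 19·9 + 26·4) = (76 − 234, 171 + 104) = (-158, 275); dropping signs (only squares matter) gives (158, 275); check 158² + 275² = 24964 + 75625 = 100589 ✓.
Step 4: Order so x ≤ y and verify: 158² + 275² = 24964 + 75625 = 100589 = n. ✓

n = 100589 = 158² + 275² (one valid representation with x ≤ y).


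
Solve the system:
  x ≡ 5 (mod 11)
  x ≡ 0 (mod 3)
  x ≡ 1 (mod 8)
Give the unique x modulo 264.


Moduli 11, 3, 8 are pairwise coprime; by CRT there is a unique solution modulo M = 11 · 3 · 8 = 264.
Solve pairwise, accumulating the modulus:
  Start with x ≡ 5 (mod 11).
  Combine with x ≡ 0 (mod 3): since gcd(11, 3) = 1, we get a unique residue mod 33.
    Write x = 5 + 11·t and substitute into x ≡ 0 (mod 3): 11·t ≡ 0 − 5 = -5 (mod 3).
    Reduce coefficients mod 3: 2·t ≡ 1 (mod 3).
    The inverse of 2 mod 3 is 2 (since 2·2 = 4 = 1·3 + 1), so t ≡ 2·1 = 2 ≡ 2 (mod 3).
    Then x = 5 + 11·2 = 27, valid modulo lcm(11, 3) = 33: x ≡ 27 (mod 33).
  Combine with x ≡ 1 (mod 8): since gcd(33, 8) = 1, we get a unique residue mod 264.
    Write x = 27 + 33·t and substitute into x ≡ 1 (mod 8): 33·t ≡ 1 − 27 = -26 (mod 8).
    Reduce coefficients mod 8: 1·t ≡ 6 (mod 8).
    So t ≡ 6 (mod 8).
    Then x = 27 + 33·6 = 225, valid modulo lcm(33, 8) = 264: x ≡ 225 (mod 264).
Verify: 225 mod 11 = 5 ✓, 225 mod 3 = 0 ✓, 225 mod 8 = 1 ✓.

x ≡ 225 (mod 264).


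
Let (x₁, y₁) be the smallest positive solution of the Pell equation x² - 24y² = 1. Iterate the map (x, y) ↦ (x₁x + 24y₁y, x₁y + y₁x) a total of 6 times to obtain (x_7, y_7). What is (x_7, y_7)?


Step 1: Find the fundamental solution (x₁, y₁) of x² - 24y² = 1.
  Expand √24 as a continued fraction. a₀ = ⌊√24⌋ = 4; iterate m_{k+1} = d_k·a_k − m_k, d_{k+1} = (24 − m_{k+1}²)/d_k, a_{k+1} = ⌊(a₀ + m_{k+1})/d_{k+1}⌋ (starting m₀ = 0, d₀ = 1), with convergents p_k = a_k·p_{k-1} + p_{k-2}, q_k = a_k·q_{k-1} + q_{k-2} (p₋₁ = 1, q₋₁ = 0):
  k = 0: a₀ = 4; p₀/q₀ = 4/1; p₀² − 24·q₀² = 16 − 24 = -8.
  k = 1: m = 4, d = 8, a = ⌊(4 + 4)/8⌋ = 1; p/q = (1·4 + 1)/(1·1 + 0) = 5/1; p² − 24·q² = 25 − 24 = 1.
  The first convergent with p² − 24·q² = 1 gives the fundamental solution (x₁, y₁) = (5, 1).
Step 2: Apply the recurrence (x_{n+1}, y_{n+1}) = (x₁x_n + 24y₁y_n, x₁y_n + y₁x_n) repeatedly.
  From (x_1, y_1) = (5, 1): x_2 = 5·5 + 24·1·1 = 49; y_2 = 5·1 + 1·5 = 10.
  From (x_2, y_2) = (49, 10): x_3 = 5·49 + 24·1·10 = 485; y_3 = 5·10 + 1·49 = 99.
  From (x_3, y_3) = (485, 99): x_4 = 5·485 + 24·1·99 = 4801; y_4 = 5·99 + 1·485 = 980.
  From (x_4, y_4) = (4801, 980): x_5 = 5·4801 + 24·1·980 = 47525; y_5 = 5·980 + 1·4801 = 9701.
  From (x_5, y_5) = (47525, 9701): x_6 = 5·47525 + 24·1·9701 = 470449; y_6 = 5·9701 + 1·47525 = 96030.
  From (x_6, y_6) = (470449, 96030): x_7 = 5·470449 + 24·1·96030 = 4656965; y_7 = 5·96030 + 1·470449 = 950599.
Step 3: Verify x_7² - 24·y_7² = 21687323011225 - 21687323011224 = 1 (should be 1). ✓

(x_1, y_1) = (5, 1); (x_7, y_7) = (4656965, 950599).


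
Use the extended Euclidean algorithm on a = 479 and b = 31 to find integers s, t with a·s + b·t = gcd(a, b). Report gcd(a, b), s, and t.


Euclidean algorithm on (479, 31) — divide until remainder is 0:
  479 = 15 · 31 + 14
  31 = 2 · 14 + 3
  14 = 4 · 3 + 2
  3 = 1 · 2 + 1
  2 = 2 · 1 + 0
gcd(479, 31) = 1.
Track Bezout coefficients alongside the remainders: start with r₀ = 479 = a·1 + b·0 (s = 1, t = 0) and r₁ = 31 = a·0 + b·1 (s = 0, t = 1); each new remainder r_{k+1} = r_{k-1} − q_k·r_k inherits s_{k+1} = s_{k-1} − q_k·s_k, t_{k+1} = t_{k-1} − q_k·t_k, so r_k = a·s_k + b·t_k at every step:
  q = 15: r = 14, s = 1 − 15·0 = 1, t = 0 − 15·1 = -15  (check: 479·1 + 31·(-15) = 14)
  q = 2: r = 3, s = 0 − 2·1 = -2, t = 1 − 2·(-15) = 31  (check: 479·(-2) + 31·31 = 3)
  q = 4: r = 2, s = 1 − 4·(-2) = 9, t = -15 − 4·31 = -139  (check: 479·9 + 31·(-139) = 2)
  q = 1: r = 1, s = -2 − 1·9 = -11, t = 31 − 1·(-139) = 170  (check: 479·(-11) + 31·170 = 1)
The row with r = 1 (the gcd) gives the Bezout coefficients s = -11, t = 170.
Result: 479 · (-11) + 31 · (170) = 1.

gcd(479, 31) = 1; s = -11, t = 170 (check: 479·(-11) + 31·170 = 1).


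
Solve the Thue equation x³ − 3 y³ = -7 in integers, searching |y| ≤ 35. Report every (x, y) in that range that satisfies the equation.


The equation is x³ - 3y³ = -7. For fixed y, x³ = 3·y³ − 7, so a solution requires the RHS to be a perfect cube.
Strategy: iterate y from -35 to 35, compute RHS = 3·y³ − 7, and check whether it is a (positive or negative) perfect cube.
Check small values of y:
  y = 0: RHS = -7 is not a perfect cube.
  y = 1: RHS = -4 is not a perfect cube.
  y = -1: RHS = -10 is not a perfect cube.
  y = 2: RHS = 17 is not a perfect cube.
  y = -2: RHS = -31 is not a perfect cube.
  y = 3: RHS = 74 is not a perfect cube.
  y = -3: RHS = -88 is not a perfect cube.
Continuing the search up to |y| = 35 finds no solutions either.
No (x, y) in the scanned range satisfies the equation.

No integer solutions with |y| ≤ 35.


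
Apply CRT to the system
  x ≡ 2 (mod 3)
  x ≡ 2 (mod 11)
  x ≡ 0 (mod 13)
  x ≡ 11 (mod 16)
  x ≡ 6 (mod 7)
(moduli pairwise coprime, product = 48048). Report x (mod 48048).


Product of moduli M = 3 · 11 · 13 · 16 · 7 = 48048.
Merge one congruence at a time:
  Start: x ≡ 2 (mod 3).
  Combine with x ≡ 2 (mod 11); new modulus lcm = 33.
    Write x = 2 + 3·t and substitute into x ≡ 2 (mod 11): 3·t ≡ 2 − 2 = 0 (mod 11).
    The inverse of 3 mod 11 is 4 (since 3·4 = 12 = 1·11 + 1), so t ≡ 4·0 = 0 ≡ 0 (mod 11).
    Then x = 2 + 3·0 = 2, valid modulo lcm(3, 11) = 33: x ≡ 2 (mod 33).
  Combine with x ≡ 0 (mod 13); new modulus lcm = 429.
    Write x = 2 + 33·t and substitute into x ≡ 0 (mod 13): 33·t ≡ 0 − 2 = -2 (mod 13).
    Reduce coefficients mod 13: 7·t ≡ 11 (mod 13).
    The inverse of 7 mod 13 is 2 (since 7·2 = 14 = 1·13 + 1), so t ≡ 2·11 = 22 ≡ 9 (mod 13).
    Then x = 2 + 33·9 = 299, valid modulo lcm(33, 13) = 429: x ≡ 299 (mod 429).
  Combine with x ≡ 11 (mod 16); new modulus lcm = 6864.
    Write x = 299 + 429·t and substitute into x ≡ 11 (mod 16): 429·t ≡ 11 − 299 = -288 (mod 16).
    Reduce coefficients mod 16: 13·t ≡ 0 (mod 16).
    The inverse of 13 mod 16 is 5 (since 13·5 = 65 = 4·16 + 1), so t ≡ 5·0 = 0 ≡ 0 (mod 16).
    Then x = 299 + 429·0 = 299, valid modulo lcm(429, 16) = 6864: x ≡ 299 (mod 6864).
  Combine with x ≡ 6 (mod 7); new modulus lcm = 48048.
    Write x = 299 + 6864·t and substitute into x ≡ 6 (mod 7): 6864·t ≡ 6 − 299 = -293 (mod 7).
    Reduce coefficients mod 7: 4·t ≡ 1 (mod 7).
    The inverse of 4 mod 7 is 2 (since 4·2 = 8 = 1·7 + 1), so t ≡ 2·1 = 2 ≡ 2 (mod 7).
    Then x = 299 + 6864·2 = 14027, valid modulo lcm(6864, 7) = 48048: x ≡ 14027 (mod 48048).
Verify against each original: 14027 mod 3 = 2, 14027 mod 11 = 2, 14027 mod 13 = 0, 14027 mod 16 = 11, 14027 mod 7 = 6.

x ≡ 14027 (mod 48048).


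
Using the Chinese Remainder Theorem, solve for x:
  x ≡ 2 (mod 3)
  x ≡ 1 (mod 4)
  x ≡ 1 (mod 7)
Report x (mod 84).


Moduli 3, 4, 7 are pairwise coprime; by CRT there is a unique solution modulo M = 3 · 4 · 7 = 84.
Solve pairwise, accumulating the modulus:
  Start with x ≡ 2 (mod 3).
  Combine with x ≡ 1 (mod 4): since gcd(3, 4) = 1, we get a unique residue mod 12.
    Write x = 2 + 3·t and substitute into x ≡ 1 (mod 4): 3·t ≡ 1 − 2 = -1 (mod 4).
    Reduce coefficients mod 4: 3·t ≡ 3 (mod 4).
    The inverse of 3 mod 4 is 3 (since 3·3 = 9 = 2·4 + 1), so t ≡ 3·3 = 9 ≡ 1 (mod 4).
    Then x = 2 + 3·1 = 5, valid modulo lcm(3, 4) = 12: x ≡ 5 (mod 12).
  Combine with x ≡ 1 (mod 7): since gcd(12, 7) = 1, we get a unique residue mod 84.
    Write x = 5 + 12·t and substitute into x ≡ 1 (mod 7): 12·t ≡ 1 − 5 = -4 (mod 7).
    Reduce coefficients mod 7: 5·t ≡ 3 (mod 7).
    The inverse of 5 mod 7 is 3 (since 5·3 = 15 = 2·7 + 1), so t ≡ 3·3 = 9 ≡ 2 (mod 7).
    Then x = 5 + 12·2 = 29, valid modulo lcm(12, 7) = 84: x ≡ 29 (mod 84).
Verify: 29 mod 3 = 2 ✓, 29 mod 4 = 1 ✓, 29 mod 7 = 1 ✓.

x ≡ 29 (mod 84).


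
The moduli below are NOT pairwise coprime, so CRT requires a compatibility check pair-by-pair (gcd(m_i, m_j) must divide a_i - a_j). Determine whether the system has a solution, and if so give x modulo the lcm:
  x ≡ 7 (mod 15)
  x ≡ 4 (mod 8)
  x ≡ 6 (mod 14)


Moduli 15, 8, 14 are not pairwise coprime, so CRT works modulo lcm(m_i) when all pairwise compatibility conditions hold.
Pairwise compatibility: gcd(m_i, m_j) must divide a_i - a_j for every pair.
Merge one congruence at a time:
  Start: x ≡ 7 (mod 15).
  Combine with x ≡ 4 (mod 8): gcd(15, 8) = 1; 4 - 7 = -3, which IS divisible by 1, so compatible.
    Write x = 7 + 15·t and substitute into x ≡ 4 (mod 8): 15·t ≡ 4 − 7 = -3 (mod 8).
    Reduce coefficients mod 8: 7·t ≡ 5 (mod 8).
    The inverse of 7 mod 8 is 7 (since 7·7 = 49 = 6·8 + 1), so t ≡ 7·5 = 35 ≡ 3 (mod 8).
    Then x = 7 + 15·3 = 52, valid modulo lcm(15, 8) = 120: x ≡ 52 (mod 120).
  Combine with x ≡ 6 (mod 14): gcd(120, 14) = 2; 6 - 52 = -46, which IS divisible by 2, so compatible.
    Write x = 52 + 120·t and substitute into x ≡ 6 (mod 14): 120·t ≡ 6 − 52 = -46 (mod 14).
    Divide the congruence (and modulus) by g = 2: 60·t ≡ -23 (mod 7).
    Reduce coefficients mod 7: 4·t ≡ 5 (mod 7).
    The inverse of 4 mod 7 is 2 (since 4·2 = 8 = 1·7 + 1), so t ≡ 2·5 = 10 ≡ 3 (mod 7).
    Then x = 52 + 120·3 = 412, valid modulo lcm(120, 14) = 840: x ≡ 412 (mod 840).
Verify: 412 mod 15 = 7, 412 mod 8 = 4, 412 mod 14 = 6.

x ≡ 412 (mod 840).


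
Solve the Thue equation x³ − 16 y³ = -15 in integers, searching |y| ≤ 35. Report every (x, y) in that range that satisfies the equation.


The equation is x³ - 16y³ = -15. For fixed y, x³ = 16·y³ − 15, so a solution requires the RHS to be a perfect cube.
Strategy: iterate y from -35 to 35, compute RHS = 16·y³ − 15, and check whether it is a (positive or negative) perfect cube.
Check small values of y:
  y = 0: RHS = -15 is not a perfect cube.
  y = 1: RHS = 1 = (1)³ ⇒ x = 1 works.
  y = -1: RHS = -31 is not a perfect cube.
  y = 2: RHS = 113 is not a perfect cube.
  y = -2: RHS = -143 is not a perfect cube.
  y = 3: RHS = 417 is not a perfect cube.
  y = -3: RHS = -447 is not a perfect cube.
Continuing the search up to |y| = 35 finds no further solutions beyond those listed.
Collected solutions: (1, 1).

Solutions (with |y| ≤ 35): (1, 1).


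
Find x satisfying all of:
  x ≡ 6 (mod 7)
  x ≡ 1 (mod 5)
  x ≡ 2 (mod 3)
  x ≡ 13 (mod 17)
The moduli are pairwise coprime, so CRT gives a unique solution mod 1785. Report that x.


Product of moduli M = 7 · 5 · 3 · 17 = 1785.
Merge one congruence at a time:
  Start: x ≡ 6 (mod 7).
  Combine with x ≡ 1 (mod 5); new modulus lcm = 35.
    Write x = 6 + 7·t and substitute into x ≡ 1 (mod 5): 7·t ≡ 1 − 6 = -5 (mod 5).
    Reduce coefficients mod 5: 2·t ≡ 0 (mod 5).
    The inverse of 2 mod 5 is 3 (since 2·3 = 6 = 1·5 + 1), so t ≡ 3·0 = 0 ≡ 0 (mod 5).
    Then x = 6 + 7·0 = 6, valid modulo lcm(7, 5) = 35: x ≡ 6 (mod 35).
  Combine with x ≡ 2 (mod 3); new modulus lcm = 105.
    Write x = 6 + 35·t and substitute into x ≡ 2 (mod 3): 35·t ≡ 2 − 6 = -4 (mod 3).
    Reduce coefficients mod 3: 2·t ≡ 2 (mod 3).
    The inverse of 2 mod 3 is 2 (since 2·2 = 4 = 1·3 + 1), so t ≡ 2·2 = 4 ≡ 1 (mod 3).
    Then x = 6 + 35·1 = 41, valid modulo lcm(35, 3) = 105: x ≡ 41 (mod 105).
  Combine with x ≡ 13 (mod 17); new modulus lcm = 1785.
    Write x = 41 + 105·t and substitute into x ≡ 13 (mod 17): 105·t ≡ 13 − 41 = -28 (mod 17).
    Reduce coefficients mod 17: 3·t ≡ 6 (mod 17).
    The inverse of 3 mod 17 is 6 (since 3·6 = 18 = 1·17 + 1), so t ≡ 6·6 = 36 ≡ 2 (mod 17).
    Then x = 41 + 105·2 = 251, valid modulo lcm(105, 17) = 1785: x ≡ 251 (mod 1785).
Verify against each original: 251 mod 7 = 6, 251 mod 5 = 1, 251 mod 3 = 2, 251 mod 17 = 13.

x ≡ 251 (mod 1785).


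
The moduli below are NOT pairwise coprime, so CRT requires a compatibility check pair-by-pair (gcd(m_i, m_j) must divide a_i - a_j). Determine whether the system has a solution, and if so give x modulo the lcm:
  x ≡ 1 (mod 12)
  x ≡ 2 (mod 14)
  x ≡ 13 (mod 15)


Moduli 12, 14, 15 are not pairwise coprime, so CRT works modulo lcm(m_i) when all pairwise compatibility conditions hold.
Pairwise compatibility: gcd(m_i, m_j) must divide a_i - a_j for every pair.
Merge one congruence at a time:
  Start: x ≡ 1 (mod 12).
  Combine with x ≡ 2 (mod 14): gcd(12, 14) = 2, and 2 - 1 = 1 is NOT divisible by 2.
    ⇒ system is inconsistent (no integer solution).

No solution (the system is inconsistent).


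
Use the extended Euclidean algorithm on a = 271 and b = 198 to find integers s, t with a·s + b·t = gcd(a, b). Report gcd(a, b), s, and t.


Euclidean algorithm on (271, 198) — divide until remainder is 0:
  271 = 1 · 198 + 73
  198 = 2 · 73 + 52
  73 = 1 · 52 + 21
  52 = 2 · 21 + 10
  21 = 2 · 10 + 1
  10 = 10 · 1 + 0
gcd(271, 198) = 1.
Track Bezout coefficients alongside the remainders: start with r₀ = 271 = a·1 + b·0 (s = 1, t = 0) and r₁ = 198 = a·0 + b·1 (s = 0, t = 1); each new remainder r_{k+1} = r_{k-1} − q_k·r_k inherits s_{k+1} = s_{k-1} − q_k·s_k, t_{k+1} = t_{k-1} − q_k·t_k, so r_k = a·s_k + b·t_k at every step:
  q = 1: r = 73, s = 1 − 1·0 = 1, t = 0 − 1·1 = -1  (check: 271·1 + 198·(-1) = 73)
  q = 2: r = 52, s = 0 − 2·1 = -2, t = 1 − 2·(-1) = 3  (check: 271·(-2) + 198·3 = 52)
  q = 1: r = 21, s = 1 − 1·(-2) = 3, t = -1 − 1·3 = -4  (check: 271·3 + 198·(-4) = 21)
  q = 2: r = 10, s = -2 − 2·3 = -8, t = 3 − 2·(-4) = 11  (check: 271·(-8) + 198·11 = 10)
  q = 2: r = 1, s = 3 − 2·(-8) = 19, t = -4 − 2·11 = -26  (check: 271·19 + 198·(-26) = 1)
The row with r = 1 (the gcd) gives the Bezout coefficients s = 19, t = -26.
Result: 271 · (19) + 198 · (-26) = 1.

gcd(271, 198) = 1; s = 19, t = -26 (check: 271·19 + 198·(-26) = 1).


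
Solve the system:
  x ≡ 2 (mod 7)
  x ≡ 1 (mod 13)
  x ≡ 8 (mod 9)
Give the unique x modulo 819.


Moduli 7, 13, 9 are pairwise coprime; by CRT there is a unique solution modulo M = 7 · 13 · 9 = 819.
Solve pairwise, accumulating the modulus:
  Start with x ≡ 2 (mod 7).
  Combine with x ≡ 1 (mod 13): since gcd(7, 13) = 1, we get a unique residue mod 91.
    Write x = 2 + 7·t and substitute into x ≡ 1 (mod 13): 7·t ≡ 1 − 2 = -1 (mod 13).
    Reduce coefficients mod 13: 7·t ≡ 12 (mod 13).
    The inverse of 7 mod 13 is 2 (since 7·2 = 14 = 1·13 + 1), so t ≡ 2·12 = 24 ≡ 11 (mod 13).
    Then x = 2 + 7·11 = 79, valid modulo lcm(7, 13) = 91: x ≡ 79 (mod 91).
  Combine with x ≡ 8 (mod 9): since gcd(91, 9) = 1, we get a unique residue mod 819.
    Write x = 79 + 91·t and substitute into x ≡ 8 (mod 9): 91·t ≡ 8 − 79 = -71 (mod 9).
    Reduce coefficients mod 9: 1·t ≡ 1 (mod 9).
    So t ≡ 1 (mod 9).
    Then x = 79 + 91·1 = 170, valid modulo lcm(91, 9) = 819: x ≡ 170 (mod 819).
Verify: 170 mod 7 = 2 ✓, 170 mod 13 = 1 ✓, 170 mod 9 = 8 ✓.

x ≡ 170 (mod 819).


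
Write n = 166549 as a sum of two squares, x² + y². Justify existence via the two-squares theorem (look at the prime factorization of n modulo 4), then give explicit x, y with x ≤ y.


Step 1: Factor n = 166549 = 17 · 97 · 101.
Step 2: Check the mod-4 condition on each prime factor: 17 ≡ 1 (mod 4), exponent 1; 97 ≡ 1 (mod 4), exponent 1; 101 ≡ 1 (mod 4), exponent 1.
All primes ≡ 3 (mod 4) appear to even exponent (or don't appear), so by the two-squares theorem n IS expressible as a sum of two squares.
Step 3: Build a representation. Here n = 17 · 97 · 101 is a product of primes ≡ 1 (mod 4). Each prime p ≡ 1 (mod 4) is itself a sum of two squares; find a² by testing p − a² for a perfect square:
  17: 17 − 1² = 16 = 4² ⇒ 17 = 1² + 4².
  97: 97 − 1² = 96, 97 − 2² = 93, 97 − 3² = 88, 97 − 4² = 81 = 9² ⇒ 97 = 4² + 9².
  101: 101 − 1² = 100 = 10² ⇒ 101 = 1² + 10².
  Combine using the Brahmagupta–Fibonacci identity (a² + b²)(c² + d²) = (ac − bd)² + (ad + bc)² = (ac + bd)² + (ad − bc)²:
  17 · 97 = 1649: from (1² + 4²)(4² + 9²), take (1·4 − 4·9, 1·9 + 4·4) = (4 − 36, 9 + 16) = (-32, 25); dropping signs (only squares matter) gives (32, 25); check 32² + 25² = 1024 + 625 = 1649 ✓.
  1649 · 101 = 166549: from (32² + 25²)(1² + 10²), take (32·1 − 25·10, 32·10 + 25·1) = (32 − 250, 320 + 25) = (-218, 345); dropping signs (only squares matter) gives (218, 345); check 218² + 345² = 47524 + 119025 = 166549 ✓.
Step 4: Order so x ≤ y and verify: 218² + 345² = 47524 + 119025 = 166549 = n. ✓

n = 166549 = 218² + 345² (one valid representation with x ≤ y).


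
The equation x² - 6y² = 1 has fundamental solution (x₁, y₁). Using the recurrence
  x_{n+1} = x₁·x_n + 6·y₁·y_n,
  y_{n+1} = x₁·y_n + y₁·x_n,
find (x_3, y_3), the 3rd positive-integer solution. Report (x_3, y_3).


Step 1: Find the fundamental solution (x₁, y₁) of x² - 6y² = 1.
  Expand √6 as a continued fraction. a₀ = ⌊√6⌋ = 2; iterate m_{k+1} = d_k·a_k − m_k, d_{k+1} = (6 − m_{k+1}²)/d_k, a_{k+1} = ⌊(a₀ + m_{k+1})/d_{k+1}⌋ (starting m₀ = 0, d₀ = 1), with convergents p_k = a_k·p_{k-1} + p_{k-2}, q_k = a_k·q_{k-1} + q_{k-2} (p₋₁ = 1, q₋₁ = 0):
  k = 0: a₀ = 2; p₀/q₀ = 2/1; p₀² − 6·q₀² = 4 − 6 = -2.
  k = 1: m = 2, d = 2, a = ⌊(2 + 2)/2⌋ = 2; p/q = (2·2 + 1)/(2·1 + 0) = 5/2; p² − 6·q² = 25 − 24 = 1.
  The first convergent with p² − 6·q² = 1 gives the fundamental solution (x₁, y₁) = (5, 2).
Step 2: Apply the recurrence (x_{n+1}, y_{n+1}) = (x₁x_n + 6y₁y_n, x₁y_n + y₁x_n) repeatedly.
  From (x_1, y_1) = (5, 2): x_2 = 5·5 + 6·2·2 = 49; y_2 = 5·2 + 2·5 = 20.
  From (x_2, y_2) = (49, 20): x_3 = 5·49 + 6·2·20 = 485; y_3 = 5·20 + 2·49 = 198.
Step 3: Verify x_3² - 6·y_3² = 235225 - 235224 = 1 (should be 1). ✓

(x_1, y_1) = (5, 2); (x_3, y_3) = (485, 198).


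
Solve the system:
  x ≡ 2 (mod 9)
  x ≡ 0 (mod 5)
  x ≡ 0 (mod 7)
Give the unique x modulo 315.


Moduli 9, 5, 7 are pairwise coprime; by CRT there is a unique solution modulo M = 9 · 5 · 7 = 315.
Solve pairwise, accumulating the modulus:
  Start with x ≡ 2 (mod 9).
  Combine with x ≡ 0 (mod 5): since gcd(9, 5) = 1, we get a unique residue mod 45.
    Write x = 2 + 9·t and substitute into x ≡ 0 (mod 5): 9·t ≡ 0 − 2 = -2 (mod 5).
    Reduce coefficients mod 5: 4·t ≡ 3 (mod 5).
    The inverse of 4 mod 5 is 4 (since 4·4 = 16 = 3·5 + 1), so t ≡ 4·3 = 12 ≡ 2 (mod 5).
    Then x = 2 + 9·2 = 20, valid modulo lcm(9, 5) = 45: x ≡ 20 (mod 45).
  Combine with x ≡ 0 (mod 7): since gcd(45, 7) = 1, we get a unique residue mod 315.
    Write x = 20 + 45·t and substitute into x ≡ 0 (mod 7): 45·t ≡ 0 − 20 = -20 (mod 7).
    Reduce coefficients mod 7: 3·t ≡ 1 (mod 7).
    The inverse of 3 mod 7 is 5 (since 3·5 = 15 = 2·7 + 1), so t ≡ 5·1 = 5 ≡ 5 (mod 7).
    Then x = 20 + 45·5 = 245, valid modulo lcm(45, 7) = 315: x ≡ 245 (mod 315).
Verify: 245 mod 9 = 2 ✓, 245 mod 5 = 0 ✓, 245 mod 7 = 0 ✓.

x ≡ 245 (mod 315).


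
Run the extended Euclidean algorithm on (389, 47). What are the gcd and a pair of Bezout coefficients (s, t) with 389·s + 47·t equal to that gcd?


Euclidean algorithm on (389, 47) — divide until remainder is 0:
  389 = 8 · 47 + 13
  47 = 3 · 13 + 8
  13 = 1 · 8 + 5
  8 = 1 · 5 + 3
  5 = 1 · 3 + 2
  3 = 1 · 2 + 1
  2 = 2 · 1 + 0
gcd(389, 47) = 1.
Track Bezout coefficients alongside the remainders: start with r₀ = 389 = a·1 + b·0 (s = 1, t = 0) and r₁ = 47 = a·0 + b·1 (s = 0, t = 1); each new remainder r_{k+1} = r_{k-1} − q_k·r_k inherits s_{k+1} = s_{k-1} − q_k·s_k, t_{k+1} = t_{k-1} − q_k·t_k, so r_k = a·s_k + b·t_k at every step:
  q = 8: r = 13, s = 1 − 8·0 = 1, t = 0 − 8·1 = -8  (check: 389·1 + 47·(-8) = 13)
  q = 3: r = 8, s = 0 − 3·1 = -3, t = 1 − 3·(-8) = 25  (check: 389·(-3) + 47·25 = 8)
  q = 1: r = 5, s = 1 − 1·(-3) = 4, t = -8 − 1·25 = -33  (check: 389·4 + 47·(-33) = 5)
  q = 1: r = 3, s = -3 − 1·4 = -7, t = 25 − 1·(-33) = 58  (check: 389·(-7) + 47·58 = 3)
  q = 1: r = 2, s = 4 − 1·(-7) = 11, t = -33 − 1·58 = -91  (check: 389·11 + 47·(-91) = 2)
  q = 1: r = 1, s = -7 − 1·11 = -18, t = 58 − 1·(-91) = 149  (check: 389·(-18) + 47·149 = 1)
The row with r = 1 (the gcd) gives the Bezout coefficients s = -18, t = 149.
Result: 389 · (-18) + 47 · (149) = 1.

gcd(389, 47) = 1; s = -18, t = 149 (check: 389·(-18) + 47·149 = 1).


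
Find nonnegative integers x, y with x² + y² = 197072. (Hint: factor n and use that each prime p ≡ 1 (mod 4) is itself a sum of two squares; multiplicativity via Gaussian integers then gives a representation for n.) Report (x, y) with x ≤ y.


Step 1: Factor n = 197072 = 2^4 · 109 · 113.
Step 2: Check the mod-4 condition on each prime factor: 2 = 2 (special); 109 ≡ 1 (mod 4), exponent 1; 113 ≡ 1 (mod 4), exponent 1.
All primes ≡ 3 (mod 4) appear to even exponent (or don't appear), so by the two-squares theorem n IS expressible as a sum of two squares.
Step 3: Build a representation. Group n = k² · m with k = 4 and m = 109 · 113 = 12317 (a product of primes ≡ 1 (mod 4)); a representation of m scales to one of n via (k·x)² + (k·y)² = k²(x² + y²). Each prime p ≡ 1 (mod 4) is itself a sum of two squares; find a² by testing p − a² for a perfect square:
  109: 109 − 1² = 108, 109 − 2² = 105, 109 − 3² = 100 = 10² ⇒ 109 = 3² + 10².
  113: 113 − 1² = 112, 113 − 2² = 109, 113 − 3² = 104, 113 − 4² = 97, 113 − 5² = 88, 113 − 6² = 77, 113 − 7² = 64 = 8² ⇒ 113 = 7² + 8².
  Combine using the Brahmagupta–Fibonacci identity (a² + b²)(c² + d²) = (ac − bd)² + (ad + bc)² = (ac + bd)² + (ad − bc)²:
  109 · 113 = 12317: from (3² + 10²)(7² + 8²), take (3·7 − 10·8, 3·8 + 10·7) = (21 − 80, 24 + 70) = (-59, 94); dropping signs (only squares matter) gives (59, 94); check 59² + 94² = 3481 + 8836 = 12317 ✓.
  Scale by k = 4: (4·59, 4·94) = (236, 376).
Step 4: Order so x ≤ y and verify: 236² + 376² = 55696 + 141376 = 197072 = n. ✓

n = 197072 = 236² + 376² (one valid representation with x ≤ y).


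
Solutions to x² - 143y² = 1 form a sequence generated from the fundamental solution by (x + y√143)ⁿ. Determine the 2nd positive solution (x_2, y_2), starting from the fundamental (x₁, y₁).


Step 1: Find the fundamental solution (x₁, y₁) of x² - 143y² = 1.
  Expand √143 as a continued fraction. a₀ = ⌊√143⌋ = 11; iterate m_{k+1} = d_k·a_k − m_k, d_{k+1} = (143 − m_{k+1}²)/d_k, a_{k+1} = ⌊(a₀ + m_{k+1})/d_{k+1}⌋ (starting m₀ = 0, d₀ = 1), with convergents p_k = a_k·p_{k-1} + p_{k-2}, q_k = a_k·q_{k-1} + q_{k-2} (p₋₁ = 1, q₋₁ = 0):
  k = 0: a₀ = 11; p₀/q₀ = 11/1; p₀² − 143·q₀² = 121 − 143 = -22.
  k = 1: m = 11, d = 22, a = ⌊(11 + 11)/22⌋ = 1; p/q = (1·11 + 1)/(1·1 + 0) = 12/1; p² − 143·q² = 144 − 143 = 1.
  The first convergent with p² − 143·q² = 1 gives the fundamental solution (x₁, y₁) = (12, 1).
Step 2: Apply the recurrence (x_{n+1}, y_{n+1}) = (x₁x_n + 143y₁y_n, x₁y_n + y₁x_n) repeatedly.
  From (x_1, y_1) = (12, 1): x_2 = 12·12 + 143·1·1 = 287; y_2 = 12·1 + 1·12 = 24.
Step 3: Verify x_2² - 143·y_2² = 82369 - 82368 = 1 (should be 1). ✓

(x_1, y_1) = (12, 1); (x_2, y_2) = (287, 24).


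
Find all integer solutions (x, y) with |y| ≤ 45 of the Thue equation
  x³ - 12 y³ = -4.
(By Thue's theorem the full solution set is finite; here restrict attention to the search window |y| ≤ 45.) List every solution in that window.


The equation is x³ - 12y³ = -4. For fixed y, x³ = 12·y³ − 4, so a solution requires the RHS to be a perfect cube.
Strategy: iterate y from -45 to 45, compute RHS = 12·y³ − 4, and check whether it is a (positive or negative) perfect cube.
Check small values of y:
  y = 0: RHS = -4 is not a perfect cube.
  y = 1: RHS = 8 = (2)³ ⇒ x = 2 works.
  y = -1: RHS = -16 is not a perfect cube.
  y = 2: RHS = 92 is not a perfect cube.
  y = -2: RHS = -100 is not a perfect cube.
  y = 3: RHS = 320 is not a perfect cube.
  y = -3: RHS = -328 is not a perfect cube.
Continuing the search up to |y| = 45 finds no further solutions beyond those listed.
Collected solutions: (2, 1).

Solutions (with |y| ≤ 45): (2, 1).


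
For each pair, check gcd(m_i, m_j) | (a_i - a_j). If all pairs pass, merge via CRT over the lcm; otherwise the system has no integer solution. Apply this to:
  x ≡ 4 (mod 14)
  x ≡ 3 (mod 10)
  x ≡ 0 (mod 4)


Moduli 14, 10, 4 are not pairwise coprime, so CRT works modulo lcm(m_i) when all pairwise compatibility conditions hold.
Pairwise compatibility: gcd(m_i, m_j) must divide a_i - a_j for every pair.
Merge one congruence at a time:
  Start: x ≡ 4 (mod 14).
  Combine with x ≡ 3 (mod 10): gcd(14, 10) = 2, and 3 - 4 = -1 is NOT divisible by 2.
    ⇒ system is inconsistent (no integer solution).

No solution (the system is inconsistent).


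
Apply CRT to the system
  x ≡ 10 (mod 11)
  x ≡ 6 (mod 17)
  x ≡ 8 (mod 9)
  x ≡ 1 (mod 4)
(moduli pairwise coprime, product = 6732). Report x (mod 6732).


Product of moduli M = 11 · 17 · 9 · 4 = 6732.
Merge one congruence at a time:
  Start: x ≡ 10 (mod 11).
  Combine with x ≡ 6 (mod 17); new modulus lcm = 187.
    Write x = 10 + 11·t and substitute into x ≡ 6 (mod 17): 11·t ≡ 6 − 10 = -4 (mod 17).
    Reduce coefficients mod 17: 11·t ≡ 13 (mod 17).
    The inverse of 11 mod 17 is 14 (since 11·14 = 154 = 9·17 + 1), so t ≡ 14·13 = 182 ≡ 12 (mod 17).
    Then x = 10 + 11·12 = 142, valid modulo lcm(11, 17) = 187: x ≡ 142 (mod 187).
  Combine with x ≡ 8 (mod 9); new modulus lcm = 1683.
    Write x = 142 + 187·t and substitute into x ≡ 8 (mod 9): 187·t ≡ 8 − 142 = -134 (mod 9).
    Reduce coefficients mod 9: 7·t ≡ 1 (mod 9).
    The inverse of 7 mod 9 is 4 (since 7·4 = 28 = 3·9 + 1), so t ≡ 4·1 = 4 ≡ 4 (mod 9).
    Then x = 142 + 187·4 = 890, valid modulo lcm(187, 9) = 1683: x ≡ 890 (mod 1683).
  Combine with x ≡ 1 (mod 4); new modulus lcm = 6732.
    Write x = 890 + 1683·t and substitute into x ≡ 1 (mod 4): 1683·t ≡ 1 − 890 = -889 (mod 4).
    Reduce coefficients mod 4: 3·t ≡ 3 (mod 4).
    The inverse of 3 mod 4 is 3 (since 3·3 = 9 = 2·4 + 1), so t ≡ 3·3 = 9 ≡ 1 (mod 4).
    Then x = 890 + 1683·1 = 2573, valid modulo lcm(1683, 4) = 6732: x ≡ 2573 (mod 6732).
Verify against each original: 2573 mod 11 = 10, 2573 mod 17 = 6, 2573 mod 9 = 8, 2573 mod 4 = 1.

x ≡ 2573 (mod 6732).


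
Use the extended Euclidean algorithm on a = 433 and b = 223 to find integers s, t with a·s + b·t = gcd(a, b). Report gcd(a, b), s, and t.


Euclidean algorithm on (433, 223) — divide until remainder is 0:
  433 = 1 · 223 + 210
  223 = 1 · 210 + 13
  210 = 16 · 13 + 2
  13 = 6 · 2 + 1
  2 = 2 · 1 + 0
gcd(433, 223) = 1.
Track Bezout coefficients alongside the remainders: start with r₀ = 433 = a·1 + b·0 (s = 1, t = 0) and r₁ = 223 = a·0 + b·1 (s = 0, t = 1); each new remainder r_{k+1} = r_{k-1} − q_k·r_k inherits s_{k+1} = s_{k-1} − q_k·s_k, t_{k+1} = t_{k-1} − q_k·t_k, so r_k = a·s_k + b·t_k at every step:
  q = 1: r = 210, s = 1 − 1·0 = 1, t = 0 − 1·1 = -1  (check: 433·1 + 223·(-1) = 210)
  q = 1: r = 13, s = 0 − 1·1 = -1, t = 1 − 1·(-1) = 2  (check: 433·(-1) + 223·2 = 13)
  q = 16: r = 2, s = 1 − 16·(-1) = 17, t = -1 − 16·2 = -33  (check: 433·17 + 223·(-33) = 2)
  q = 6: r = 1, s = -1 − 6·17 = -103, t = 2 − 6·(-33) = 200  (check: 433·(-103) + 223·200 = 1)
The row with r = 1 (the gcd) gives the Bezout coefficients s = -103, t = 200.
Result: 433 · (-103) + 223 · (200) = 1.

gcd(433, 223) = 1; s = -103, t = 200 (check: 433·(-103) + 223·200 = 1).
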